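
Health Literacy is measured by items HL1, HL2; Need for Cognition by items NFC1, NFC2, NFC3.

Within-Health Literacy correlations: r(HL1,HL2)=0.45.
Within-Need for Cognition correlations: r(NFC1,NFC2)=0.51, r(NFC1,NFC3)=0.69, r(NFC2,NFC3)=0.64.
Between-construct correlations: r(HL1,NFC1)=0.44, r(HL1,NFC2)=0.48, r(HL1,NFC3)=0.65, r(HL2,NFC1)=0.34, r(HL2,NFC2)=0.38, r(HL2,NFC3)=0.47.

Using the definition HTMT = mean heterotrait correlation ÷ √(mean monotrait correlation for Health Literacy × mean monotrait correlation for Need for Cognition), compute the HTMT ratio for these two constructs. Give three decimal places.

Mean between = 2.76/6 = 0.4600.
Mean within-HL = 0.45/1 = 0.4500; mean within-NFC = 1.84/3 = 0.6133.
Geometric mean = √(0.4500 × 0.6133) = 0.5253.
HTMT = 0.4600 / 0.5253 = 0.876.

0.876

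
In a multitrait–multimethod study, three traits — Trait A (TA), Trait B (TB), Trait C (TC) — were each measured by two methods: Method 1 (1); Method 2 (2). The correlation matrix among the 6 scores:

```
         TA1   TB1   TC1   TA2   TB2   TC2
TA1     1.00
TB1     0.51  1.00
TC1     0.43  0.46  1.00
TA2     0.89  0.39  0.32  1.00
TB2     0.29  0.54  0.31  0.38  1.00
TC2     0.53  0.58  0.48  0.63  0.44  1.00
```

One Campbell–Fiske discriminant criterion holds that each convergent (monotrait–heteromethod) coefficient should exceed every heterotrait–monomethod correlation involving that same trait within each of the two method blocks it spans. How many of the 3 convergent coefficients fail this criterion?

1

Each convergent coefficient versus the relevant comparison correlations:
TA (methods 1·2): 0.89 vs {0.51, 0.38, 0.43, 0.63} → pass.
TB (methods 1·2): 0.54 vs {0.51, 0.38, 0.46, 0.44} → pass.
TC (methods 1·2): 0.48 vs {0.43, 0.63, 0.46, 0.44} → fail.
1 of 3 fail.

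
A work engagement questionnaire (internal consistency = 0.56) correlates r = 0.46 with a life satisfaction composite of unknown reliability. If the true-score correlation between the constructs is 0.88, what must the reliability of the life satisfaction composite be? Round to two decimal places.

r_true = r_obs / √(r_xx · r_yy) ⇒ 0.88 = 0.46 / √(0.56 · r_yy).
√(0.56 · r_yy) = 0.46 / 0.88 = 0.5227; 0.56 · r_yy = 0.2732; r_yy = 0.2732 / 0.56 ≈ 0.49.

0.49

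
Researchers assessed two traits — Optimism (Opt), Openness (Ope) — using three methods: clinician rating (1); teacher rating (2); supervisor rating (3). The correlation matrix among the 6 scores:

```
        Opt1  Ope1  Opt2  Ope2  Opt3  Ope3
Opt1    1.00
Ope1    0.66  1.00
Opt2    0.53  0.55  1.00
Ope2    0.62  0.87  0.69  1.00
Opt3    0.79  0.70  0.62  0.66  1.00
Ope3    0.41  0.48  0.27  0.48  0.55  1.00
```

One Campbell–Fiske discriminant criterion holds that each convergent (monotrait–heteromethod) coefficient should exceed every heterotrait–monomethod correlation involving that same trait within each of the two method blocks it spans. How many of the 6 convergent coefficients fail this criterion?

4

Convergent coefficients and their comparison sets:
Opt (methods 1·2): 0.53 vs {0.66, 0.69} → fail.
Opt (methods 1·3): 0.79 vs {0.66, 0.55} → pass.
Opt (methods 2·3): 0.62 vs {0.69, 0.55} → fail.
Ope (methods 1·2): 0.87 vs {0.66, 0.69} → pass.
Ope (methods 1·3): 0.48 vs {0.66, 0.55} → fail.
Ope (methods 2·3): 0.48 vs {0.69, 0.55} → fail.
4 of 6 fail.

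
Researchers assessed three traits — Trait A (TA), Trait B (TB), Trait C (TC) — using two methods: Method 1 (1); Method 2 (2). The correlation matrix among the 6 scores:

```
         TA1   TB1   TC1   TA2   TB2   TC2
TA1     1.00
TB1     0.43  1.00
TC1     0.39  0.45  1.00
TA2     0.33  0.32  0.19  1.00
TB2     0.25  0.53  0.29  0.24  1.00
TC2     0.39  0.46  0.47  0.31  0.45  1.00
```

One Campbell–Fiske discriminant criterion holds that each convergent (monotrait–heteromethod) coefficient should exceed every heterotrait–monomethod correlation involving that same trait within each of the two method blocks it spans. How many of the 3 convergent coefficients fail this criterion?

Each convergent coefficient versus the relevant comparison correlations:
TA (methods 1·2): 0.33 vs {0.43, 0.24, 0.39, 0.31} → fail.
TB (methods 1·2): 0.53 vs {0.43, 0.24, 0.45, 0.45} → pass.
TC (methods 1·2): 0.47 vs {0.39, 0.31, 0.45, 0.45} → pass.
1 of 3 fail.

1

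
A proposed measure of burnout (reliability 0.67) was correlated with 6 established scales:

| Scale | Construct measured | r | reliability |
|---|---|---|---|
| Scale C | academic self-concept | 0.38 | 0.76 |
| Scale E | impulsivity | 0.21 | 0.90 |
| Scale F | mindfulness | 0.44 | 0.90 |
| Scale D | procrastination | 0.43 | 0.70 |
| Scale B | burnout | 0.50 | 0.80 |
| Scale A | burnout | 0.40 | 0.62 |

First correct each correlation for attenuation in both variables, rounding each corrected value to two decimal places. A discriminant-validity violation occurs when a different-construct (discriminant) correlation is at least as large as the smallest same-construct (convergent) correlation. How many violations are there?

1

Disattenuated r (r / √(r_scale · r_new)):
  Scale C (disc): 0.38 / √(0.76·0.67) = 0.53
  Scale E (disc): 0.21 / √(0.90·0.67) = 0.27
  Scale F (disc): 0.44 / √(0.90·0.67) = 0.57
  Scale D (disc): 0.43 / √(0.70·0.67) = 0.63
  Scale B (conv): 0.50 / √(0.80·0.67) = 0.68
  Scale A (conv): 0.40 / √(0.62·0.67) = 0.62
Smallest convergent = 0.62. Discriminant values: 0.53, 0.27, 0.57, 0.63; count ≥ 0.62 → 1.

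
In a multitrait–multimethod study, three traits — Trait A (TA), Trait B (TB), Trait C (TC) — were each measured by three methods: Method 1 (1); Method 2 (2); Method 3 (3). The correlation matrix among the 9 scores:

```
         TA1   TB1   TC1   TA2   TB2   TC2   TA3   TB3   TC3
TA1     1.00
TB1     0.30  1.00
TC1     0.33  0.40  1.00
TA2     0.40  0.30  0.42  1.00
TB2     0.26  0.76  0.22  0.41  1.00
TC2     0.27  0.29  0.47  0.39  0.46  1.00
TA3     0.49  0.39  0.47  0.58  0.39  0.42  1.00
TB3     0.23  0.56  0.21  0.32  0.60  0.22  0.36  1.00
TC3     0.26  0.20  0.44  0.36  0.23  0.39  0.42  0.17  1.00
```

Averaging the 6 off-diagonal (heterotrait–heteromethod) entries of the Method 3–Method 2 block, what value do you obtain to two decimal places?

0.32

HTHM values (method 3 × method 2): 0.39, 0.42, 0.32, 0.22, 0.36, 0.23; mean = 1.94/6 = 0.32.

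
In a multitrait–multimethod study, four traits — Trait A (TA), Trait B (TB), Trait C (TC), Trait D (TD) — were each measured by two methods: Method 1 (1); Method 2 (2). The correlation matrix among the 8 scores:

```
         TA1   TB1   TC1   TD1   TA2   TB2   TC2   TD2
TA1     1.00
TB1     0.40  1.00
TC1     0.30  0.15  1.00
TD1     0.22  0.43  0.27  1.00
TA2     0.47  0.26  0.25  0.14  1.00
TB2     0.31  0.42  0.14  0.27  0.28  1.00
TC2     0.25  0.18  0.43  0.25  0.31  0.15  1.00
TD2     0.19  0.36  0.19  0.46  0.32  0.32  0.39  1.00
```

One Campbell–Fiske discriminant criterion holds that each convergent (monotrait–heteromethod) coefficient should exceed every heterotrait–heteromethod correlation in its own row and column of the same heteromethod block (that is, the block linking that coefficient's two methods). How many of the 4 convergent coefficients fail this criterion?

Each convergent coefficient versus the relevant comparison correlations:
TA (methods 1·2): 0.47 vs {0.31, 0.26, 0.25, 0.25, 0.19, 0.14} → pass.
TB (methods 1·2): 0.42 vs {0.26, 0.31, 0.18, 0.14, 0.36, 0.27} → pass.
TC (methods 1·2): 0.43 vs {0.25, 0.25, 0.14, 0.18, 0.19, 0.25} → pass.
TD (methods 1·2): 0.46 vs {0.14, 0.19, 0.27, 0.36, 0.25, 0.19} → pass.
0 of 4 fail.

0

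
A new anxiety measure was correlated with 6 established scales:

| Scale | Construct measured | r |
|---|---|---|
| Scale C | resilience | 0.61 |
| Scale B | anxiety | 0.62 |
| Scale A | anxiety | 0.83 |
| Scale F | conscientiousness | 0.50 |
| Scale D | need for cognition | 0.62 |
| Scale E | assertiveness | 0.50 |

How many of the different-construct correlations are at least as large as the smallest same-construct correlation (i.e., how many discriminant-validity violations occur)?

Convergent (same construct = anxiety): Scale B, Scale A.
Smallest convergent = 0.62. Discriminant values: 0.61, 0.50, 0.62, 0.50; count ≥ 0.62 → 1.

1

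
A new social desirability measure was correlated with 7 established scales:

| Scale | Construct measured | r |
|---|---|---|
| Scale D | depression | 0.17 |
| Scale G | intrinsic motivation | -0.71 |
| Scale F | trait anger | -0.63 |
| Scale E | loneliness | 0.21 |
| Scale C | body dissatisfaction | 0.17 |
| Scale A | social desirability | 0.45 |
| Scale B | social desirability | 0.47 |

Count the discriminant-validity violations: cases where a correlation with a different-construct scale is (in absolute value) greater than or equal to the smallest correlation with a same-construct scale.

2

Convergent (same construct = social desirability): Scale A, Scale B.
Smallest convergent = 0.45. Discriminant |r|: 0.17, 0.71, 0.63, 0.21, 0.17; count ≥ 0.45 → 2.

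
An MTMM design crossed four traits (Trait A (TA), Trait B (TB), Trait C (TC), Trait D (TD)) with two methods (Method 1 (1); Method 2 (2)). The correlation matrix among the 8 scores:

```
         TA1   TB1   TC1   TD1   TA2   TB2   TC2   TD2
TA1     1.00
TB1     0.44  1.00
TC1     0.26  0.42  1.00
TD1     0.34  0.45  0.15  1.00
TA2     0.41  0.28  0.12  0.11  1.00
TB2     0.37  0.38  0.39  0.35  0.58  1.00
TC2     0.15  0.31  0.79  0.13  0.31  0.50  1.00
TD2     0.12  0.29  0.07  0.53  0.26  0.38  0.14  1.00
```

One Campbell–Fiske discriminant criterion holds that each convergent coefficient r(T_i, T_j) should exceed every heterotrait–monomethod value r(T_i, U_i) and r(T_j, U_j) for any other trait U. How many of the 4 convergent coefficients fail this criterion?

2

Each convergent coefficient versus the relevant comparison correlations:
TA (methods 1·2): 0.41 vs {0.44, 0.58, 0.26, 0.31, 0.34, 0.26} → fail.
TB (methods 1·2): 0.38 vs {0.44, 0.58, 0.42, 0.50, 0.45, 0.38} → fail.
TC (methods 1·2): 0.79 vs {0.26, 0.31, 0.42, 0.50, 0.15, 0.14} → pass.
TD (methods 1·2): 0.53 vs {0.34, 0.26, 0.45, 0.38, 0.15, 0.14} → pass.
2 of 4 fail.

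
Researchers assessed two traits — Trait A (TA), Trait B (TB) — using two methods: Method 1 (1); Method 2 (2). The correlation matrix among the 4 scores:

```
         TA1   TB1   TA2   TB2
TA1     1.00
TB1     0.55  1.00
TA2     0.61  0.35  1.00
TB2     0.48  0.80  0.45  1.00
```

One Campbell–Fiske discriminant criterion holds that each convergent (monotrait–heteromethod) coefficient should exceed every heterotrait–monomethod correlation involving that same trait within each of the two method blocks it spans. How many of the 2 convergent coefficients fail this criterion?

0

Convergent coefficients and their comparison sets:
TA (methods 1·2): 0.61 vs {0.55, 0.45} → pass.
TB (methods 1·2): 0.80 vs {0.55, 0.45} → pass.
0 of 2 fail.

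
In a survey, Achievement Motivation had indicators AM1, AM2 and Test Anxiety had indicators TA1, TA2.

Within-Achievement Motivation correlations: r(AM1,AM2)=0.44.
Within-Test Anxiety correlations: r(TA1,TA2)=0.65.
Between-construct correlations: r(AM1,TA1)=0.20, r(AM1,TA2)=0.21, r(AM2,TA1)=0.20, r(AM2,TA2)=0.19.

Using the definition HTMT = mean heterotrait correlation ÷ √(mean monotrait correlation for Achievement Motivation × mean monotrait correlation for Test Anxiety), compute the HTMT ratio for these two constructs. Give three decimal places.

Mean between = 0.80/4 = 0.2000.
Mean within-AM = 0.44/1 = 0.4400; mean within-TA = 0.65/1 = 0.6500.
Geometric mean = √(0.4400 × 0.6500) = 0.5348.
HTMT = 0.2000 / 0.5348 = 0.374.

0.374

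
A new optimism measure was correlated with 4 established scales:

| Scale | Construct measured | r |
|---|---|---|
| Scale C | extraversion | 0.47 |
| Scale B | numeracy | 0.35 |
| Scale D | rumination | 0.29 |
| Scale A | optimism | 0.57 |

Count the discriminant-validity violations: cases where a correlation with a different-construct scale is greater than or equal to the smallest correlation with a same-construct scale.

0

Convergent (same construct = optimism): Scale A.
Smallest convergent = 0.57. Discriminant values: 0.47, 0.35, 0.29; count ≥ 0.57 → 0.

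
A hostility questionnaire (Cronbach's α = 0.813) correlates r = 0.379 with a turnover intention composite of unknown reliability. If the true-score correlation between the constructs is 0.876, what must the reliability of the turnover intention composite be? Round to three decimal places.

r_true = r_obs / √(r_xx · r_yy) ⇒ 0.876 = 0.379 / √(0.813 · r_yy).
√(0.813 · r_yy) = 0.379 / 0.876 = 0.4326; 0.813 · r_yy = 0.1871; r_yy = 0.1871 / 0.813 ≈ 0.230.

0.230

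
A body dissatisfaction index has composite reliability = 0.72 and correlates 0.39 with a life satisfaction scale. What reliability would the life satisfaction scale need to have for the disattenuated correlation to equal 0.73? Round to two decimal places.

r_true = r_obs / √(r_xx · r_yy) ⇒ 0.73 = 0.39 / √(0.72 · r_yy).
√(0.72 · r_yy) = 0.39 / 0.73 = 0.5342; 0.72 · r_yy = 0.2854; r_yy = 0.2854 / 0.72 ≈ 0.40.

0.40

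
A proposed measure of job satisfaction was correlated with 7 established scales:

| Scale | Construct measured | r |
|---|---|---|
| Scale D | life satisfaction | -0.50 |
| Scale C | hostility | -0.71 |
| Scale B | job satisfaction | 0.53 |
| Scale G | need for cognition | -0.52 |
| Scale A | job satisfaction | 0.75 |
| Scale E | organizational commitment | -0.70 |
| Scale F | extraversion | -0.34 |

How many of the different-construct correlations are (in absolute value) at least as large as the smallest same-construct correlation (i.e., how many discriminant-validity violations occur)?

2

Convergent (same construct = job satisfaction): Scale B, Scale A.
Smallest convergent = 0.53. Discriminant |r|: 0.50, 0.71, 0.52, 0.70, 0.34; count ≥ 0.53 → 2.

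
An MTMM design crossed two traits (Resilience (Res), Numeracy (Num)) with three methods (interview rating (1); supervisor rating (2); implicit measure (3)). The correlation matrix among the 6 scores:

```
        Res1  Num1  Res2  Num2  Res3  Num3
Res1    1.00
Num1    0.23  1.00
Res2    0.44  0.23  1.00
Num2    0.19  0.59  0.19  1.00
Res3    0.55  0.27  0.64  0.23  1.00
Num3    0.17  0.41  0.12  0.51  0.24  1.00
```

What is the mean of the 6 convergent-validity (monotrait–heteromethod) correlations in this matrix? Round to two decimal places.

0.52

Convergent values: 0.44, 0.55, 0.64, 0.59, 0.41, 0.51; mean = 3.14/6 = 0.52.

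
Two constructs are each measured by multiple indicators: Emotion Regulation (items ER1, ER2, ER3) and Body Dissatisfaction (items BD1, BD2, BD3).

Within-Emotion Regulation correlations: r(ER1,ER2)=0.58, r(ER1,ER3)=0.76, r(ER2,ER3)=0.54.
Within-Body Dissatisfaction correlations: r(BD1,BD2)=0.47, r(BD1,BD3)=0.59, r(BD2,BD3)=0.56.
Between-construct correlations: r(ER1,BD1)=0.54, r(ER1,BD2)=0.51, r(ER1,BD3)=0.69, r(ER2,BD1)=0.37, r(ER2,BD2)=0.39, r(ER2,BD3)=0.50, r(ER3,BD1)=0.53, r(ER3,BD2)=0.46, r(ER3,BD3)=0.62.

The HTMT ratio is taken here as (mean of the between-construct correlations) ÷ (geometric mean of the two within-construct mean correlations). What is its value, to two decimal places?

Mean heterotrait r = 4.61/9 = 0.5122.
Mean within-ER = 1.88/3 = 0.6267; mean within-BD = 1.62/3 = 0.5400.
Geometric mean = √(0.6267 × 0.5400) = 0.5817.
HTMT = 0.5122 / 0.5817 = 0.88.

0.88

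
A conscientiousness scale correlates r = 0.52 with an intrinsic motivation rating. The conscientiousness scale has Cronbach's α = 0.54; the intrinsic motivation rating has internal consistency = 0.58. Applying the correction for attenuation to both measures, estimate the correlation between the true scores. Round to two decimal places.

r_true = r_obs / √(r_xx · r_yy) = 0.52 / √(0.54 × 0.58) = 0.52 / √0.3132 = 0.52 / 0.5596 ≈ 0.93.

0.93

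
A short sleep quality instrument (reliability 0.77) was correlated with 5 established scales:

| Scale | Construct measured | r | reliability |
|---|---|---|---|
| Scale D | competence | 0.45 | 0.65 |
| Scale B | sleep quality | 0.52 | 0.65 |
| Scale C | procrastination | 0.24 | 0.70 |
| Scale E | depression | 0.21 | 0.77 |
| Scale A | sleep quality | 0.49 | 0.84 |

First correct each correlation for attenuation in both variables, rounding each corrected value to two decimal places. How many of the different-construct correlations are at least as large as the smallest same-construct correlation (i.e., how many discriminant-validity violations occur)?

1

Disattenuated r (r / √(r_scale · r_new)):
  Scale D (disc): 0.45 / √(0.65·0.77) = 0.64
  Scale B (conv): 0.52 / √(0.65·0.77) = 0.74
  Scale C (disc): 0.24 / √(0.70·0.77) = 0.33
  Scale E (disc): 0.21 / √(0.77·0.77) = 0.27
  Scale A (conv): 0.49 / √(0.84·0.77) = 0.61
Smallest convergent = 0.61. Discriminant values: 0.64, 0.33, 0.27; count ≥ 0.61 → 1.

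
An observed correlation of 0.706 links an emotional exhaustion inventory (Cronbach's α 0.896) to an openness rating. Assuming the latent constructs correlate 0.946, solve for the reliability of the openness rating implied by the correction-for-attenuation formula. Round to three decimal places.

r_true = r_obs / √(r_xx · r_yy) ⇒ 0.946 = 0.706 / √(0.896 · r_yy).
√(0.896 · r_yy) = 0.706 / 0.946 = 0.7463; 0.896 · r_yy = 0.5570; r_yy = 0.5570 / 0.896 ≈ 0.622.

0.622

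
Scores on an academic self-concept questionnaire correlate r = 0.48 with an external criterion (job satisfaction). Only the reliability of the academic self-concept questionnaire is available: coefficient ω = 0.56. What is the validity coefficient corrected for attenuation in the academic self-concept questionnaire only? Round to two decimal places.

0.64

Single correction: r_c = r_obs / √r_xx = 0.48 / √0.56 = 0.48 / 0.7483 ≈ 0.64.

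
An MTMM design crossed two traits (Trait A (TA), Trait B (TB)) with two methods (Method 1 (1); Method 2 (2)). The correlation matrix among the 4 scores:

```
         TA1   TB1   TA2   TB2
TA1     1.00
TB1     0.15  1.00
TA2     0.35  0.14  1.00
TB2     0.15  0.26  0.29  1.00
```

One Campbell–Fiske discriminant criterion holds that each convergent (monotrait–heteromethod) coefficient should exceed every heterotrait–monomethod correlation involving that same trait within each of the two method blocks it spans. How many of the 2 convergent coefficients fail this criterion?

1

Convergent coefficients and their comparison sets:
TA (methods 1·2): 0.35 vs {0.15, 0.29} → pass.
TB (methods 1·2): 0.26 vs {0.15, 0.29} → fail.
1 of 2 fail.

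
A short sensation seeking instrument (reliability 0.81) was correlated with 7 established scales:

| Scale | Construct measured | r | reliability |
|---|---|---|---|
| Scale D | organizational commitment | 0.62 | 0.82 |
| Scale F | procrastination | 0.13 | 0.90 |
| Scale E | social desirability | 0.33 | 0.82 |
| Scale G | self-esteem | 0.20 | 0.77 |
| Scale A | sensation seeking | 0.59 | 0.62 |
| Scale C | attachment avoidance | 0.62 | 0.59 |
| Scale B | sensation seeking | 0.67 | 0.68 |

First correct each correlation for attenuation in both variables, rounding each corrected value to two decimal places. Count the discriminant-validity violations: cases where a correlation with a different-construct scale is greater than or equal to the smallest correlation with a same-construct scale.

Disattenuated r (r / √(r_scale · r_new)):
  Scale D (disc): 0.62 / √(0.82·0.81) = 0.76
  Scale F (disc): 0.13 / √(0.90·0.81) = 0.15
  Scale E (disc): 0.33 / √(0.82·0.81) = 0.40
  Scale G (disc): 0.20 / √(0.77·0.81) = 0.25
  Scale A (conv): 0.59 / √(0.62·0.81) = 0.83
  Scale C (disc): 0.62 / √(0.59·0.81) = 0.90
  Scale B (conv): 0.67 / √(0.68·0.81) = 0.90
Smallest convergent = 0.83. Discriminant values: 0.76, 0.15, 0.40, 0.25, 0.90; count ≥ 0.83 → 1.

1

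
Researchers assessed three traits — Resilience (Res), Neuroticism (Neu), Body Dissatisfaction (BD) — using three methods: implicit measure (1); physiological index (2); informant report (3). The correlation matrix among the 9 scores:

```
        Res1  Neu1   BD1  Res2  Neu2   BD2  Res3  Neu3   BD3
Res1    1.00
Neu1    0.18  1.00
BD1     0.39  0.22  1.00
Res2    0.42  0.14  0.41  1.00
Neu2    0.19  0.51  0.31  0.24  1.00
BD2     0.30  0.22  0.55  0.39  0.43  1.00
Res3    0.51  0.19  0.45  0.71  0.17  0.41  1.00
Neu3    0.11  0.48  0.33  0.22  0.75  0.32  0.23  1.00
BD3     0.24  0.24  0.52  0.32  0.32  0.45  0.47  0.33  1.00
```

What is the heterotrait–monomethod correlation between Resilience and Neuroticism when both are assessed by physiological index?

Different traits, same method: r(Res2, Neu2) = 0.24.

0.24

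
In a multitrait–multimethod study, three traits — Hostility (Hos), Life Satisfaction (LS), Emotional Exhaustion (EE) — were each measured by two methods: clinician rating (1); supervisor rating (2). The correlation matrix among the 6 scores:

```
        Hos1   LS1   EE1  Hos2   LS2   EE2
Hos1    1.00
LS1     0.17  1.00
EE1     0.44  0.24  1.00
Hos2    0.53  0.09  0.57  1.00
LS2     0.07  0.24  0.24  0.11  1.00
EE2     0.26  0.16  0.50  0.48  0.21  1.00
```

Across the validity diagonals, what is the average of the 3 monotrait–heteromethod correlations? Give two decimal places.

Convergent values: 0.53, 0.24, 0.50; mean = 1.27/3 = 0.42.

0.42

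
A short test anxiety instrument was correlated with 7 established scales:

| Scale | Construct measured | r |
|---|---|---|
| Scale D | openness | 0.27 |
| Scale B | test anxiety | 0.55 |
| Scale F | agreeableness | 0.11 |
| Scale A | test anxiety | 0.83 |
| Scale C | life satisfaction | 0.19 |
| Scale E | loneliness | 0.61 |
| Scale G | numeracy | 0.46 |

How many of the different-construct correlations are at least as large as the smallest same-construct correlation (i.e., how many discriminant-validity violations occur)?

Convergent (same construct = test anxiety): Scale B, Scale A.
Smallest convergent = 0.55. Discriminant values: 0.27, 0.11, 0.19, 0.61, 0.46; count ≥ 0.55 → 1.

1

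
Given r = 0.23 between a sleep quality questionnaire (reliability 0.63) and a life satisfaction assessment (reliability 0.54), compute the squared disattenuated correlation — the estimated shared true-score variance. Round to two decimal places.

0.16

Disattenuated r = 0.23 / √(0.63 × 0.54) = 0.23 / 0.5833 = 0.3943.
Shared true-score variance = 0.3943² = 0.1555 ≈ 0.16.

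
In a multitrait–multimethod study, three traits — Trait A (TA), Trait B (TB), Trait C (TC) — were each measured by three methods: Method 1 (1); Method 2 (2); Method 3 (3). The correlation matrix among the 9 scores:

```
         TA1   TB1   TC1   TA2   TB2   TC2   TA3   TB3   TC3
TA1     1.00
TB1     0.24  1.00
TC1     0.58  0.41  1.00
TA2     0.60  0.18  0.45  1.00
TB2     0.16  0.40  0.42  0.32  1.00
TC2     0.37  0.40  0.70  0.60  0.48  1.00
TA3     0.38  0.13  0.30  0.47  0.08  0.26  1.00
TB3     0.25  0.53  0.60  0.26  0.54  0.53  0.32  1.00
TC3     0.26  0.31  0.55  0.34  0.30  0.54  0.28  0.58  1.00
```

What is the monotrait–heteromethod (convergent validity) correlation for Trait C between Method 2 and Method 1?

0.70

Same trait (TC), different methods: r(TC2, TC1) = 0.70.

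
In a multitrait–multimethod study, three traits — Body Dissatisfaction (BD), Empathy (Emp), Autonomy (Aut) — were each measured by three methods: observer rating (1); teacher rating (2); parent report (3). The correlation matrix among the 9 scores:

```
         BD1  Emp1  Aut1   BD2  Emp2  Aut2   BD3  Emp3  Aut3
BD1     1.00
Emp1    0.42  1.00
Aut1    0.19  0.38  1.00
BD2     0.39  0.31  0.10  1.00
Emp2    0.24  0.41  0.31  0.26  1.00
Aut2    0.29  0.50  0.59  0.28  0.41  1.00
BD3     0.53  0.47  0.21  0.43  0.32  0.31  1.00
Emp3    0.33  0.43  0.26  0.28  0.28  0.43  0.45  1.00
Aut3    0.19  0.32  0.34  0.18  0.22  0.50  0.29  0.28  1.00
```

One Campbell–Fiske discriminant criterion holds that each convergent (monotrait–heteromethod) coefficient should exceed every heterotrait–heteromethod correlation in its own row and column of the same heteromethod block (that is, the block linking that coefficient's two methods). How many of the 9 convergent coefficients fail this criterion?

Convergent coefficients and their comparison sets:
BD (methods 1·2): 0.39 vs {0.24, 0.31, 0.29, 0.10} → pass.
BD (methods 1·3): 0.53 vs {0.33, 0.47, 0.19, 0.21} → pass.
BD (methods 2·3): 0.43 vs {0.28, 0.32, 0.18, 0.31} → pass.
Emp (methods 1·2): 0.41 vs {0.31, 0.24, 0.50, 0.31} → fail.
Emp (methods 1·3): 0.43 vs {0.47, 0.33, 0.32, 0.26} → fail.
Emp (methods 2·3): 0.28 vs {0.32, 0.28, 0.22, 0.43} → fail.
Aut (methods 1·2): 0.59 vs {0.10, 0.29, 0.31, 0.50} → pass.
Aut (methods 1·3): 0.34 vs {0.21, 0.19, 0.26, 0.32} → pass.
Aut (methods 2·3): 0.50 vs {0.31, 0.18, 0.43, 0.22} → pass.
3 of 9 fail.

3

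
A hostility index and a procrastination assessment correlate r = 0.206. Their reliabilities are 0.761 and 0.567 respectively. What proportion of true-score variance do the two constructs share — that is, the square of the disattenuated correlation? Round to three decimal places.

Disattenuated r = 0.206 / √(0.761 × 0.567) = 0.206 / 0.6569 = 0.3136.
Shared true-score variance = 0.3136² = 0.0983 ≈ 0.098.

0.098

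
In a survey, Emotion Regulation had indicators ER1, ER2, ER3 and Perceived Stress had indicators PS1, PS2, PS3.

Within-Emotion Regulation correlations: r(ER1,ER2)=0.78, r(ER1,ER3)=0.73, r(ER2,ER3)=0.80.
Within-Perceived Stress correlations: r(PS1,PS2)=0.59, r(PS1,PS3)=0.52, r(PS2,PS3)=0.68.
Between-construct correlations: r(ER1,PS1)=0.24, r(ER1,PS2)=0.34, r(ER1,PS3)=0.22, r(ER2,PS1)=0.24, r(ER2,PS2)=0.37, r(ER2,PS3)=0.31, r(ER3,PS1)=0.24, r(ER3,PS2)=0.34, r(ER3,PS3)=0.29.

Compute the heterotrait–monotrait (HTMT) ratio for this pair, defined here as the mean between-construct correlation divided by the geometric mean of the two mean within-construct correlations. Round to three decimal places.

0.425

Mean heterotrait r = 2.59/9 = 0.2878.
Mean within-ER = 2.31/3 = 0.7700; mean within-PS = 1.79/3 = 0.5967.
Geometric mean = √(0.7700 × 0.5967) = 0.6778.
HTMT = 0.2878 / 0.6778 = 0.425.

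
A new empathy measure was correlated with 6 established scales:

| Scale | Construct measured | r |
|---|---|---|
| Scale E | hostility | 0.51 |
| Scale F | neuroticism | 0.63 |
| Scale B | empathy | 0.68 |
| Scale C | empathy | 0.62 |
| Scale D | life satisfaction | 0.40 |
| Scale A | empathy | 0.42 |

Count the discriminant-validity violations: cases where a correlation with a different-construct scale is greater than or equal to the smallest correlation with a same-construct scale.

Convergent (same construct = empathy): Scale B, Scale C, Scale A.
Smallest convergent = 0.42. Discriminant values: 0.51, 0.63, 0.40; count ≥ 0.42 → 2.

2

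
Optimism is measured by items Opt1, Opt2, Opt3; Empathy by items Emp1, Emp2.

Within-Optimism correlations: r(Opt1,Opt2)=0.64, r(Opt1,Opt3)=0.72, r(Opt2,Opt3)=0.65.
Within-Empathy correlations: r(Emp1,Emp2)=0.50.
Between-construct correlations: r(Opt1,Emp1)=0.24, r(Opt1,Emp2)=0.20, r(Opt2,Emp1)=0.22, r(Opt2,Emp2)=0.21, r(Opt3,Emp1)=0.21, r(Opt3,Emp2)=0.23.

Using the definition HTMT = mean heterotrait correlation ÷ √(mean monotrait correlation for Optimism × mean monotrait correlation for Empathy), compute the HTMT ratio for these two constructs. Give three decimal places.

Between-construct mean = 1.31/6 = 0.2183.
Mean within-Opt = 2.01/3 = 0.6700; mean within-Emp = 0.50/1 = 0.5000.
Geometric mean = √(0.6700 × 0.5000) = 0.5788.
HTMT = 0.2183 / 0.5788 = 0.377.

0.377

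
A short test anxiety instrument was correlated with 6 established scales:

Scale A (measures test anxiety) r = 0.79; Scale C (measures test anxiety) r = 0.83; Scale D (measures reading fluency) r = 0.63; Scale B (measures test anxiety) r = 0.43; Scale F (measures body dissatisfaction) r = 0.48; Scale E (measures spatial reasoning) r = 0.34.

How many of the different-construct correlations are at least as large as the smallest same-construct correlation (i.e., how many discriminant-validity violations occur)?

Convergent (same construct = test anxiety): Scale A, Scale C, Scale B.
Smallest convergent = 0.43. Discriminant values: 0.63, 0.48, 0.34; count ≥ 0.43 → 2.

2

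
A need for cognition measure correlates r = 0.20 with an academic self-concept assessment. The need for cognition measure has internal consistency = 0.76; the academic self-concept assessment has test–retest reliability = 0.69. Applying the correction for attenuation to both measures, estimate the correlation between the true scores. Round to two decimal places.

r_true = r_obs / √(r_xx · r_yy) = 0.20 / √(0.76 × 0.69) = 0.20 / √0.5244 = 0.20 / 0.7242 ≈ 0.28.

0.28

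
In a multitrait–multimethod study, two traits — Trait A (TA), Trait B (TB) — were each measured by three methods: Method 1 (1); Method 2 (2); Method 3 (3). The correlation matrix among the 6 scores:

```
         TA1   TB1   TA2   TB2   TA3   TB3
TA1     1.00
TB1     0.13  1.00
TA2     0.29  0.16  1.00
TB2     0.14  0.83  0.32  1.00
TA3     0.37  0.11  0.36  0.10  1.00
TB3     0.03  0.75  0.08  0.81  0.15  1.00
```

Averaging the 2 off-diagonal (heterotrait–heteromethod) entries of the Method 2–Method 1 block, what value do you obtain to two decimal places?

0.15

HTHM values (method 2 × method 1): 0.16, 0.14; mean = 0.30/2 = 0.15.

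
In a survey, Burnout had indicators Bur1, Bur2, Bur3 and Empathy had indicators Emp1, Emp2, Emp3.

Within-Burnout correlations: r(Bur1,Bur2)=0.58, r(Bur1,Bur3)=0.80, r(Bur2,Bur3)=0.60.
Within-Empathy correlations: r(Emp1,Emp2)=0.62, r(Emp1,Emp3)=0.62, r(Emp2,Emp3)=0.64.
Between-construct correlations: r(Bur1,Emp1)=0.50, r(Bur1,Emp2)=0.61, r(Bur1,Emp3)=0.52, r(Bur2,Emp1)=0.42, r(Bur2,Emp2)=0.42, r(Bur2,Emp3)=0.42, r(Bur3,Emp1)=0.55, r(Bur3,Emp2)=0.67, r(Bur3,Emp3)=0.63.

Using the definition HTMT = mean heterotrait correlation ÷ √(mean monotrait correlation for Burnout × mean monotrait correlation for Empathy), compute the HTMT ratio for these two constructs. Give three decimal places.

0.819

Mean heterotrait r = 4.74/9 = 0.5267.
Mean within-Bur = 1.98/3 = 0.6600; mean within-Emp = 1.88/3 = 0.6267.
Geometric mean = √(0.6600 × 0.6267) = 0.6431.
HTMT = 0.5267 / 0.6431 = 0.819.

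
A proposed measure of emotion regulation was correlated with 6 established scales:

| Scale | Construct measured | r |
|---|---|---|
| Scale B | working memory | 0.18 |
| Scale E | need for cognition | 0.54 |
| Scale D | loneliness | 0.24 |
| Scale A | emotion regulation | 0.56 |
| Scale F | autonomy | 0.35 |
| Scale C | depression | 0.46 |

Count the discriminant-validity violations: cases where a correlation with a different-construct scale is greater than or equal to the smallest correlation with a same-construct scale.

0

Convergent (same construct = emotion regulation): Scale A.
Smallest convergent = 0.56. Discriminant values: 0.18, 0.54, 0.24, 0.35, 0.46; count ≥ 0.56 → 0.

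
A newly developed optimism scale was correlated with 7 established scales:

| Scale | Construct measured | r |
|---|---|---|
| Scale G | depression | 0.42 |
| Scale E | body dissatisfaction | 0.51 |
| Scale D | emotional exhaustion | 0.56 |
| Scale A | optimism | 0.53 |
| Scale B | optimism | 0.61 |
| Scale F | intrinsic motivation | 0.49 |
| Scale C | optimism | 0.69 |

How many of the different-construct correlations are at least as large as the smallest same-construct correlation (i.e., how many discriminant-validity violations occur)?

Convergent (same construct = optimism): Scale A, Scale B, Scale C.
Smallest convergent = 0.53. Discriminant values: 0.42, 0.51, 0.56, 0.49; count ≥ 0.53 → 1.

1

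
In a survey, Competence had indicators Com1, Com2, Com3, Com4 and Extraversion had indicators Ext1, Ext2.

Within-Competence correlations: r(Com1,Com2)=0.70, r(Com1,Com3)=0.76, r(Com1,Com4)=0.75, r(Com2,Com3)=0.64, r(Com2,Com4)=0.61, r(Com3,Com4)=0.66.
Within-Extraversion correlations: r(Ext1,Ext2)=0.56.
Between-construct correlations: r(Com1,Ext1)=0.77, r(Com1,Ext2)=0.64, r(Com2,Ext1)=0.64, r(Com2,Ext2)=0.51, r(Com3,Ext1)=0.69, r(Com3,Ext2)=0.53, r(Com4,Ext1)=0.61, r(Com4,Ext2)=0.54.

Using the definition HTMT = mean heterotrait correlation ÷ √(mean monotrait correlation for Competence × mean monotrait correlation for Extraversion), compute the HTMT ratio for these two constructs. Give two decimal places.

0.99

Mean between = 4.93/8 = 0.6163.
Mean within-Com = 4.12/6 = 0.6867; mean within-Ext = 0.56/1 = 0.5600.
Geometric mean = √(0.6867 × 0.5600) = 0.6201.
HTMT = 0.6163 / 0.6201 = 0.99.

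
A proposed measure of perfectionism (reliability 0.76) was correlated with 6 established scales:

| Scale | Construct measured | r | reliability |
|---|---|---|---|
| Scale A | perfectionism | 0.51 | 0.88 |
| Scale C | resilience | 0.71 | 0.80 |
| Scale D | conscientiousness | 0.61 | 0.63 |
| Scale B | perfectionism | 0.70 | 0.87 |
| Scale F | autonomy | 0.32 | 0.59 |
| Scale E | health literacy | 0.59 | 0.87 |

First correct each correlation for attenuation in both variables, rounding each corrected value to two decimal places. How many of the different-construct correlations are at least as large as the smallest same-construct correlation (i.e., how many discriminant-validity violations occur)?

Disattenuated r (r / √(r_scale · r_new)):
  Scale A (conv): 0.51 / √(0.88·0.76) = 0.62
  Scale C (disc): 0.71 / √(0.80·0.76) = 0.91
  Scale D (disc): 0.61 / √(0.63·0.76) = 0.88
  Scale B (conv): 0.70 / √(0.87·0.76) = 0.86
  Scale F (disc): 0.32 / √(0.59·0.76) = 0.48
  Scale E (disc): 0.59 / √(0.87·0.76) = 0.73
Smallest convergent = 0.62. Discriminant values: 0.91, 0.88, 0.48, 0.73; count ≥ 0.62 → 3.

3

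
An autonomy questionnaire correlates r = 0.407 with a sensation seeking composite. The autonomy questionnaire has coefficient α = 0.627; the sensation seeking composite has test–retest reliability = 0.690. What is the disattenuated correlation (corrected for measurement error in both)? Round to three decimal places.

r_true = r_obs / √(r_xx · r_yy) = 0.407 / √(0.627 × 0.690) = 0.407 / √0.432630 = 0.407 / 0.6577 ≈ 0.619.

0.619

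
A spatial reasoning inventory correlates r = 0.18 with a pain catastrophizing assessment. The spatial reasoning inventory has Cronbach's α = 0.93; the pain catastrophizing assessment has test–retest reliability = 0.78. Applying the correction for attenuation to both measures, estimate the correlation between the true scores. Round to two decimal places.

0.21

r_true = r_obs / √(r_xx · r_yy) = 0.18 / √(0.93 × 0.78) = 0.18 / √0.7254 = 0.18 / 0.8517 ≈ 0.21.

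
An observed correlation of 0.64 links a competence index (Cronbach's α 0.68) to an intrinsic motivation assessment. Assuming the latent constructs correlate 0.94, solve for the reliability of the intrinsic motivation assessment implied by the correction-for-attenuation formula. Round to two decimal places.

r_true = r_obs / √(r_xx · r_yy) ⇒ 0.94 = 0.64 / √(0.68 · r_yy).
√(0.68 · r_yy) = 0.64 / 0.94 = 0.6809; 0.68 · r_yy = 0.4636; r_yy = 0.4636 / 0.68 ≈ 0.68.

0.68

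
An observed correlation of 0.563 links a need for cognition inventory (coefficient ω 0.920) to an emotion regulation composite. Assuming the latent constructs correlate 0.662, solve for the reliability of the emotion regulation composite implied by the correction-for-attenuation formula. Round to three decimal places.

r_true = r_obs / √(r_xx · r_yy) ⇒ 0.662 = 0.563 / √(0.920 · r_yy).
√(0.920 · r_yy) = 0.563 / 0.662 = 0.8505; 0.920 · r_yy = 0.7234; r_yy = 0.7234 / 0.920 ≈ 0.786.

0.786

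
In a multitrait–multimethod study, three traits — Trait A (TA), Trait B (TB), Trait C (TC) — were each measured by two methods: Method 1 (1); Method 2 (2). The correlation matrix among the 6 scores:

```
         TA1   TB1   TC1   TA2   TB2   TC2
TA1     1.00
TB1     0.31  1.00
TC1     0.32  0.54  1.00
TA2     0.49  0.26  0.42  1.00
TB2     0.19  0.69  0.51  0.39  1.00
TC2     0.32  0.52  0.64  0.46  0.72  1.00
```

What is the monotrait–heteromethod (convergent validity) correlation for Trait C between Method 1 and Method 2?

0.64

Same trait (TC), different methods: r(TC1, TC2) = 0.64.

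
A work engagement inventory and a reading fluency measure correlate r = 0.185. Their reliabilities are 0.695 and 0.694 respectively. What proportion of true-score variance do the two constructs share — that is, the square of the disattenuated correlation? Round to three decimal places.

Disattenuated r = 0.185 / √(0.695 × 0.694) = 0.185 / 0.6945 = 0.2664.
Shared true-score variance = 0.2664² = 0.0710 ≈ 0.071.

0.071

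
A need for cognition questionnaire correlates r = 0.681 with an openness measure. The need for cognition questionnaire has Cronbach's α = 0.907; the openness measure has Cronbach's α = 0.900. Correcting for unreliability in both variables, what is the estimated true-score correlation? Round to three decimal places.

r_true = r_obs / √(r_xx · r_yy) = 0.681 / √(0.907 × 0.900) = 0.681 / √0.816300 = 0.681 / 0.9035 ≈ 0.754.

0.754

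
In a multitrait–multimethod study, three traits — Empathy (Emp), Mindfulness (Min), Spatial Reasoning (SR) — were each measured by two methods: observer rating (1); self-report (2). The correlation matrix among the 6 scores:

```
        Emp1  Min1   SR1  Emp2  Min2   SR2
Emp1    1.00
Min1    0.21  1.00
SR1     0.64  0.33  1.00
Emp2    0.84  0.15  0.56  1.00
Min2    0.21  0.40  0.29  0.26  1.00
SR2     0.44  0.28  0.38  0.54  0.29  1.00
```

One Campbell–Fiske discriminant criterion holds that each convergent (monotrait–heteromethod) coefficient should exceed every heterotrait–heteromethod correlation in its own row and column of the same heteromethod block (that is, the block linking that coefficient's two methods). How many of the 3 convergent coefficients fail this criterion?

Checking each validity diagonal entry against its comparison values:
Emp (methods 1·2): 0.84 vs {0.21, 0.15, 0.44, 0.56} → pass.
Min (methods 1·2): 0.40 vs {0.15, 0.21, 0.28, 0.29} → pass.
SR (methods 1·2): 0.38 vs {0.56, 0.44, 0.29, 0.28} → fail.
1 of 3 fail.

1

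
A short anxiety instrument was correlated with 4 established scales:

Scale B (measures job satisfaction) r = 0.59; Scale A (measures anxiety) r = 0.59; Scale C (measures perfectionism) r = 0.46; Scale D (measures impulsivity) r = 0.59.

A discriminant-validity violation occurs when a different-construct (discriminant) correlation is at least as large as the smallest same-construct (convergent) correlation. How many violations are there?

Convergent (same construct = anxiety): Scale A.
Smallest convergent = 0.59. Discriminant values: 0.59, 0.46, 0.59; count ≥ 0.59 → 2.

2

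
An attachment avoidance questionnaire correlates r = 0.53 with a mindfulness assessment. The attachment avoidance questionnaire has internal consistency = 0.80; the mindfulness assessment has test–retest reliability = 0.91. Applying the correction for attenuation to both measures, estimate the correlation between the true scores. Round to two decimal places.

0.62

r_true = r_obs / √(r_xx · r_yy) = 0.53 / √(0.80 × 0.91) = 0.53 / √0.7280 = 0.53 / 0.8532 ≈ 0.62.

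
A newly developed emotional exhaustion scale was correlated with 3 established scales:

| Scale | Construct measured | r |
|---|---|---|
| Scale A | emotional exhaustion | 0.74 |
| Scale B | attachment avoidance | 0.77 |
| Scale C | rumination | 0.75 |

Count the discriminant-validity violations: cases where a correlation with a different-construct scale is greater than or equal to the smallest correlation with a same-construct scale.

Convergent (same construct = emotional exhaustion): Scale A.
Smallest convergent = 0.74. Discriminant values: 0.77, 0.75; count ≥ 0.74 → 2.

2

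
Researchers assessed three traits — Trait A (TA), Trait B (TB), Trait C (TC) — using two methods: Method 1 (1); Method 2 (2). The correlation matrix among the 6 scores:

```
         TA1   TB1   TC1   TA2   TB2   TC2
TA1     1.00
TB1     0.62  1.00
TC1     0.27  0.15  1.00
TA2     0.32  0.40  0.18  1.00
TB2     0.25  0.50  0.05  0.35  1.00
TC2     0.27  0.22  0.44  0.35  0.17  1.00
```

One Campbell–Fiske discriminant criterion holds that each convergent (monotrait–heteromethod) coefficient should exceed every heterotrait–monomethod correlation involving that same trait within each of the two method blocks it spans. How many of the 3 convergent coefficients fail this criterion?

Convergent coefficients and their comparison sets:
TA (methods 1·2): 0.32 vs {0.62, 0.35, 0.27, 0.35} → fail.
TB (methods 1·2): 0.50 vs {0.62, 0.35, 0.15, 0.17} → fail.
TC (methods 1·2): 0.44 vs {0.27, 0.35, 0.15, 0.17} → pass.
2 of 3 fail.

2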